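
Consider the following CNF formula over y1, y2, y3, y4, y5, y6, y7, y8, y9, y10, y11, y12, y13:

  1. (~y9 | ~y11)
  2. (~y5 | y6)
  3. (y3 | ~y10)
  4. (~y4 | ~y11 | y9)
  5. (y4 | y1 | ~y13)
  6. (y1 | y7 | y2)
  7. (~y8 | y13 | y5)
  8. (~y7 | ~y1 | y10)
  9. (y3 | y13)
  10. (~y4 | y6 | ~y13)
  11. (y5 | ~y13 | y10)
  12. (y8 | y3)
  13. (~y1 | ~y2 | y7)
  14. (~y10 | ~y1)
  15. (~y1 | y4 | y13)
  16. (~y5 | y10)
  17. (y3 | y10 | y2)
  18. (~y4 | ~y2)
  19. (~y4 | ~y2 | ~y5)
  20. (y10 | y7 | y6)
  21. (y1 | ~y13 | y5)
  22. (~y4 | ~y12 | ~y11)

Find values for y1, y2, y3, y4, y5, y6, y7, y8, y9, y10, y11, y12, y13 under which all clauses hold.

y1=F, y2=F, y3=T, y4=F, y5=F, y6=F, y7=T, y8=F, y9=F, y10=F, y11=T, y12=F, y13=F

Check each clause:
  1. (~y9 | ~y11) — ~y9 is true.
  2. (y6 | ~y5) — ~y5 is true.
  3. (y3 | ~y10) — y3 is true.
  4. (~y11 | y9 | ~y4) — ~y4 is true.
  5. (~y13 | y4 | y1) — ~y13 is true.
  6. (y2 | y7 | y1) — y7 is true.
  7. (y13 | ~y8 | y5) — ~y8 is true.
  8. (y10 | ~y1 | ~y7) — ~y1 is true.
  9. (y13 | y3) — y3 is true.
  10. (y6 | ~y13 | ~y4) — ~y13 is true.
  11. (y10 | ~y13 | y5) — ~y13 is true.
  12. (y3 | y8) — y3 is true.
  13. (y7 | ~y2 | ~y1) — ~y1 is true.
  14. (~y1 | ~y10) — ~y10 is true.
  15. (y4 | ~y1 | y13) — ~y1 is true.
  16. (y10 | ~y5) — ~y5 is true.
  17. (y2 | y3 | y10) — y3 is true.
  18. (~y2 | ~y4) — ~y4 is true.
  19. (~y4 | ~y5 | ~y2) — ~y5 is true.
  20. (y7 | y10 | y6) — y7 is true.
  21. (y5 | ~y13 | y1) — ~y13 is true.
  22. (~y4 | ~y11 | ~y12) — ~y4 is true.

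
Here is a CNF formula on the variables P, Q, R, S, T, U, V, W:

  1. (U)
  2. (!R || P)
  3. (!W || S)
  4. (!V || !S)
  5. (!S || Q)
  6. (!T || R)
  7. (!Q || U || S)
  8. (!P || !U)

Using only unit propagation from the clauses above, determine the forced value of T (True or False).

False

(U) is a unit clause: U = True.
(!U || !P): since U = True, the clause reduces to (!P). P = False.
From (P || !R) and P = False: R = False.
In (R || !T), R is now false; !T must hold, so T = False.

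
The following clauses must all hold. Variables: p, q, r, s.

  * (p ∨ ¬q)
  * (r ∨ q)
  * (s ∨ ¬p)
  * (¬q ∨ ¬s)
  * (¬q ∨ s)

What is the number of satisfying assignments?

Satisfying assignments:
  p=0 q=0 r=1 s=0
  p=0 q=0 r=1 s=1
  p=1 q=0 r=1 s=1
Count: 3.

3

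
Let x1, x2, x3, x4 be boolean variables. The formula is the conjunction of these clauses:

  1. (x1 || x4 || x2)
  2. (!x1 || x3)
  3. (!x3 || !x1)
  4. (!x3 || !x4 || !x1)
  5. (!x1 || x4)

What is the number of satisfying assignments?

6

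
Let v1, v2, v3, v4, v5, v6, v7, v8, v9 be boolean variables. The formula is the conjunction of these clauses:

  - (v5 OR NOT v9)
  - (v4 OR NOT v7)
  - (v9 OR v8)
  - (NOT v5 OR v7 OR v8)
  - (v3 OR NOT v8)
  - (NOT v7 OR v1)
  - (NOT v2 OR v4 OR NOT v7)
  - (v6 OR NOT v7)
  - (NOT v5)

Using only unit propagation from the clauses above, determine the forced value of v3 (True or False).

True

(NOT v5) stands alone — v5 = False.
(NOT v9 OR v5) with v5 = False leaves only NOT v9, so v9 = False.
(v9 OR v8): since v9 = False, the clause reduces to (v8). v8 = True.
From (v3 OR NOT v8) and v8 = True: v3 = True.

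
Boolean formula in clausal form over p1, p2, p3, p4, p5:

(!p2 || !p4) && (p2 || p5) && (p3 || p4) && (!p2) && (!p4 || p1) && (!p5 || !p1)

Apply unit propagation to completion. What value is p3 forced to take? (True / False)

True

Unit clause (!p2) sets p2 = False.
In (p5 || p2), p2 is now false; p5 must hold, so p5 = True.
In (!p5 || !p1), !p5 is now false; !p1 must hold, so p1 = False.
In (!p4 || p1), p1 is now false; !p4 must hold, so p4 = False.
From (p4 || p3) and p4 = False: p3 = True.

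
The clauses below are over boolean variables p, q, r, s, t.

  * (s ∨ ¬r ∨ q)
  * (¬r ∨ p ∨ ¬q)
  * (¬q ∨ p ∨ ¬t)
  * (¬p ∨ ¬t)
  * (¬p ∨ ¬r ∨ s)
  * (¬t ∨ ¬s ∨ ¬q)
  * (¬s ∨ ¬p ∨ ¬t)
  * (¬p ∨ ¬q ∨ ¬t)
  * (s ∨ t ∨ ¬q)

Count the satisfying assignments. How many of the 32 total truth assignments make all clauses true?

Split on p, then q.
  p=T, q=T: remaining (r,s,t) ∈ {(F,T,F); (T,T,F)} — 2.
  p=T, q=F: remaining (r,s,t) ∈ {(F,F,F); (F,T,F); (T,T,F)} — 3.
  p=F, q=T: remaining (r,s,t) ∈ {(F,T,F)} — 1.
  p=F, q=F: t free; 3 ways for (r,s) × 2^1 = 6.
Total: 2 + 3 + 1 + 6 = 12.

12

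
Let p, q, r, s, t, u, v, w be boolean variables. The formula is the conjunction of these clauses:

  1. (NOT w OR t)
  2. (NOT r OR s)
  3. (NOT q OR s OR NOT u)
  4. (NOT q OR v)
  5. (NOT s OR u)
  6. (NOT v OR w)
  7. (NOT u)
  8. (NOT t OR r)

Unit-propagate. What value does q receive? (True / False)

False

(NOT u) stands alone — u = False.
(NOT s OR u): since u = False, the clause reduces to (NOT s). s = False.
In (NOT r OR s), s is now false; NOT r must hold, so r = False.
In (NOT t OR r), r is now false; NOT t must hold, so t = False.
In (NOT w OR t), t is now false; NOT w must hold, so w = False.
In (NOT v OR w), w is now false; NOT v must hold, so v = False.
In (NOT q OR v), v is now false; NOT q must hold, so q = False.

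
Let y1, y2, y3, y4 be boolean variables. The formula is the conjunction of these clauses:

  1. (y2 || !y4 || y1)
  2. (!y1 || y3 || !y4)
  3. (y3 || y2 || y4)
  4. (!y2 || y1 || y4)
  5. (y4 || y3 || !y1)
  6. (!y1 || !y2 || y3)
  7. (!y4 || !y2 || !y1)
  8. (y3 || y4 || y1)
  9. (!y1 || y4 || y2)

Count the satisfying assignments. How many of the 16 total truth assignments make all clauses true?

Satisfying assignments:
  y1=F y2=F y3=T y4=F
  y1=F y2=T y3=F y4=T
  y1=F y2=T y3=T y4=T
  y1=T y2=F y3=T y4=T
  y1=T y2=T y3=T y4=F
Count: 5.

5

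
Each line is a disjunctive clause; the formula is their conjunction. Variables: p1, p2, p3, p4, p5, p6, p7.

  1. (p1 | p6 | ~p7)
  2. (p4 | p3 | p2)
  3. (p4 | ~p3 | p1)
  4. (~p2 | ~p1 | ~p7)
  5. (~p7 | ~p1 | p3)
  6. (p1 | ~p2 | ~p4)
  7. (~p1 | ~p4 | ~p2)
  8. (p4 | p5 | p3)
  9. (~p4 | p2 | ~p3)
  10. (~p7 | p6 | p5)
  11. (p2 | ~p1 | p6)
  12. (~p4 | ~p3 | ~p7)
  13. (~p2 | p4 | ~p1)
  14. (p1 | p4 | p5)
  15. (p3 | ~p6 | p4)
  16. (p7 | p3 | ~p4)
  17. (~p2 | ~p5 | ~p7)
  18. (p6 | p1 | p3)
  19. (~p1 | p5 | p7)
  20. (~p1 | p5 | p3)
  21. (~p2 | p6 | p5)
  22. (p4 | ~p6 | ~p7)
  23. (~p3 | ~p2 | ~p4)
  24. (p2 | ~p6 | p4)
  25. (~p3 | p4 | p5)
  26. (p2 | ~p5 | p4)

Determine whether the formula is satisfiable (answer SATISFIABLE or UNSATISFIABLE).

SATISFIABLE

Branch on p1: take p1 = False.
For the remaining variables, p2 = False, p3 = False, p4 = True, p5 = True, p6 = True, p7 = True works.
Every clause has at least one true literal under this assignment.
So p1=False, p2=False, p3=False, p4=True, p5=True, p6=True, p7=True is a satisfying assignment.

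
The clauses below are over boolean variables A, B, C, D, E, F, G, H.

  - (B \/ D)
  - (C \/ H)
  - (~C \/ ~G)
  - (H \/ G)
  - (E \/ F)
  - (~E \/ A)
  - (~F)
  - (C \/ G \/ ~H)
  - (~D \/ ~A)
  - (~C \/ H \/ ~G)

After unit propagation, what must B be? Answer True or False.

(~F) stands alone — F = False.
(F \/ E): since F = False, the clause reduces to (E). E = True.
(~E \/ A): since E = True, the clause reduces to (A). A = True.
In (~D \/ ~A), ~A is now false; ~D must hold, so D = False.
From (D \/ B) and D = False: B = True.

True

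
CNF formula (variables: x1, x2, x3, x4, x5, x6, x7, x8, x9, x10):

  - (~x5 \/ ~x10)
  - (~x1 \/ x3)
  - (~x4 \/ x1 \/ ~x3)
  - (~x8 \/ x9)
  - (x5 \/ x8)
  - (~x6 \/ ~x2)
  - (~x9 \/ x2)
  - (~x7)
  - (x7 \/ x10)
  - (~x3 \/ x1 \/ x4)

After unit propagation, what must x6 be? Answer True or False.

Unit clause (~x7) sets x7 = False.
(x7 \/ x10) with x7 = False leaves only x10, so x10 = True.
(~x10 \/ ~x5) with x10 = True leaves only ~x5, so x5 = False.
(x5 \/ x8): since x5 = False, the clause reduces to (x8). x8 = True.
(x9 \/ ~x8) with x8 = True leaves only x9, so x9 = True.
(x2 \/ ~x9): since x9 = True, the clause reduces to (x2). x2 = True.
(~x2 \/ ~x6): since x2 = True, the clause reduces to (~x6). x6 = False.

False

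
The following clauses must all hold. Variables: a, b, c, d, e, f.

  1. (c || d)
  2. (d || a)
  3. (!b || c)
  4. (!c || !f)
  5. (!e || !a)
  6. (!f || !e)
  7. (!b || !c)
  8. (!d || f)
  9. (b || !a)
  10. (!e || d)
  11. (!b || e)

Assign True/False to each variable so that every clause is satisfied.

Try a = False.
  then d is forced to True.
  then f is forced to True.
  then c is forced to False.
  then b is forced to False.
  then e is forced to False.

a = False, b = False, c = False, d = True, e = False, f = True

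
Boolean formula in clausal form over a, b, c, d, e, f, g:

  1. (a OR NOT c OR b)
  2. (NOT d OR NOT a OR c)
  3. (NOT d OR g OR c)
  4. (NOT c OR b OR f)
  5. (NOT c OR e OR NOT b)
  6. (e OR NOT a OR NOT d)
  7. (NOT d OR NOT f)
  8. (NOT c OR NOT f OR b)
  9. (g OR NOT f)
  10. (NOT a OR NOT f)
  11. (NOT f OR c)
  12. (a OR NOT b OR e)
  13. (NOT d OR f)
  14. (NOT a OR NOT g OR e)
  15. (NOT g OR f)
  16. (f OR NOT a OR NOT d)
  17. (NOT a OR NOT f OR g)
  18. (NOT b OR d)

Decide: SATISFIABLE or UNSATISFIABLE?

SATISFIABLE

Set a = False and propagate.
Branch on b: take b = False.
  then c is forced to False.
  then f is forced to False.
  then d is forced to False.
  then g is forced to False.
e is now unconstrained; take e = False.
Every clause has at least one true literal under this assignment.
So a = 0, b = 0, c = 0, d = 0, e = 0, f = 0, g = 0 is a satisfying assignment.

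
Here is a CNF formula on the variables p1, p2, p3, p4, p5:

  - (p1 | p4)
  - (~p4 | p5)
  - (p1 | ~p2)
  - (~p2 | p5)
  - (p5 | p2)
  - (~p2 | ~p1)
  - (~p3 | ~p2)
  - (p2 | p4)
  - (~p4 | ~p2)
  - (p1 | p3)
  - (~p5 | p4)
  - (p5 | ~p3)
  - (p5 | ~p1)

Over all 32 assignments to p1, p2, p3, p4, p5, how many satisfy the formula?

3

Satisfying assignments:
  p1=F p2=F p3=T p4=T p5=T
  p1=T p2=F p3=F p4=T p5=T
  p1=T p2=F p3=T p4=T p5=T
That's 3 in total.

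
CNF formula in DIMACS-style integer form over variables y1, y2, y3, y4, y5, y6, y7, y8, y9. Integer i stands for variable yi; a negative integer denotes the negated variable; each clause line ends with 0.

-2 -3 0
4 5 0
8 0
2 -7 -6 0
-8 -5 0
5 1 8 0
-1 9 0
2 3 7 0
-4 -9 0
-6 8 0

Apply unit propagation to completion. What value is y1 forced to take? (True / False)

(y8) is a unit clause: y8 = True.
From (NOT y8 OR NOT y5) and y8 = True: y5 = False.
(y4 OR y5): since y5 = False, the clause reduces to (y4). y4 = True.
(NOT y4 OR NOT y9): since y4 = True, the clause reduces to (NOT y9). y9 = False.
(y9 OR NOT y1): since y9 = False, the clause reduces to (NOT y1). y1 = False.

False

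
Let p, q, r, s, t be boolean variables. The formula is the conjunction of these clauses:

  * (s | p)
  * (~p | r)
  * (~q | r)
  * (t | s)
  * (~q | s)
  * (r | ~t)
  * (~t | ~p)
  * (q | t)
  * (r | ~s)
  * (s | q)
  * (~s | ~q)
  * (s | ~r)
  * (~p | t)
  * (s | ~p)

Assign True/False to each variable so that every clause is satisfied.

Try p = False.
  then s is forced to True.
  then r is forced to True.
  then q is forced to False.
  then t is forced to True.
Check each clause:
  1. (s | p) — s is true.
  2. (r | ~p) — r is true.
  3. (~q | r) — r is true.
  4. (t | s) — s is true.
  5. (s | ~q) — s is true.
  6. (~t | r) — r is true.
  7. (~p | ~t) — ~p is true.
  8. (t | q) — t is true.
  9. (r | ~s) — r is true.
  10. (q | s) — s is true.
  11. (~q | ~s) — ~q is true.
  12. (~r | s) — s is true.
  13. (t | ~p) — t is true.
  14. (~p | s) — s is true.

p=False, q=False, r=True, s=True, t=True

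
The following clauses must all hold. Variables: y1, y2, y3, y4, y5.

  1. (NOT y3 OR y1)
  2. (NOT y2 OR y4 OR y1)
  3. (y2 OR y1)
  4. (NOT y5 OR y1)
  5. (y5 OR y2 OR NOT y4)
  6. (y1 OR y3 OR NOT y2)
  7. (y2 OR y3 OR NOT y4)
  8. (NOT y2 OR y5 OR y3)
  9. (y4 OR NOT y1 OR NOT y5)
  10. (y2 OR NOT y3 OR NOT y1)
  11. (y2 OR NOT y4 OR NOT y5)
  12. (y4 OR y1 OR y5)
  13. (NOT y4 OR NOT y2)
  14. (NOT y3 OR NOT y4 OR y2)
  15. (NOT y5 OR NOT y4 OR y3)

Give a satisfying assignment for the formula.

y1=True  y2=True  y3=True  y4=False  y5=False

Check each clause:
  1. (y1 OR NOT y3) — y1 is true.
  2. (y4 OR y1 OR NOT y2) — y1 is true.
  3. (y1 OR y2) — y1 is true.
  4. (NOT y5 OR y1) — y1 is true.
  5. (y5 OR NOT y4 OR y2) — y2 is true.
  6. (y1 OR NOT y2 OR y3) — y1 is true.
  7. (NOT y4 OR y3 OR y2) — y2 is true.
  8. (y5 OR y3 OR NOT y2) — y3 is true.
  9. (y4 OR NOT y1 OR NOT y5) — NOT y5 is true.
  10. (NOT y3 OR y2 OR NOT y1) — y2 is true.
  11. (y2 OR NOT y5 OR NOT y4) — y2 is true.
  12. (y4 OR y1 OR y5) — y1 is true.
  13. (NOT y2 OR NOT y4) — NOT y4 is true.
  14. (NOT y3 OR y2 OR NOT y4) — y2 is true.
  15. (NOT y5 OR NOT y4 OR y3) — y3 is true.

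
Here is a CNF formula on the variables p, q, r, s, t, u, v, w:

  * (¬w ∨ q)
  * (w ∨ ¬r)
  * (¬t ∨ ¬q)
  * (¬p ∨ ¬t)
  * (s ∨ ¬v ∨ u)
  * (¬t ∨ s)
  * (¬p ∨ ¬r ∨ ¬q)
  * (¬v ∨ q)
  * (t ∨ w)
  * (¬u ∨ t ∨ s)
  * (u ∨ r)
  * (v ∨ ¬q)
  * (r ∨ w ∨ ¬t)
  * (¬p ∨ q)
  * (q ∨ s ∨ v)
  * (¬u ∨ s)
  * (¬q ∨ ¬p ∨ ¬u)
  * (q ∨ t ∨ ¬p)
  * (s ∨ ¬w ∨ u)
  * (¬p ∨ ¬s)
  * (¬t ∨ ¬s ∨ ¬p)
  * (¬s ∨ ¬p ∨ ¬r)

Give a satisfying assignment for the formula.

p=False  q=True  r=True  s=True  t=False  u=False  v=True  w=True

p occurs only negated in the remaining clauses — set p = False.
Set q = True and propagate.
  then t is forced to False.
  then w is forced to True.
  then v is forced to True.
Set r = True and propagate.
For the remaining variables, s = True, u = False works.
Every clause has at least one true literal under this assignment.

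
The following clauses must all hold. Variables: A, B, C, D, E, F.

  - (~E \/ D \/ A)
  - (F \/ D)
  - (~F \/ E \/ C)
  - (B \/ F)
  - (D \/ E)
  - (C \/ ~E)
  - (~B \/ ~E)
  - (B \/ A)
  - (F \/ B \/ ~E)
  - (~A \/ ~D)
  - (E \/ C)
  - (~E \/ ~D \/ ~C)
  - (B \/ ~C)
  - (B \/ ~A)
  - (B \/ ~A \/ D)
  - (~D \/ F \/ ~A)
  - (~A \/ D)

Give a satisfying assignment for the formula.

A=F, B=T, C=T, D=T, E=F, F=T

Check each clause:
  1. (D \/ ~E \/ A) — ~E is true.
  2. (D \/ F) — D is true.
  3. (~F \/ E \/ C) — C is true.
  4. (F \/ B) — B is true.
  5. (E \/ D) — D is true.
  6. (~E \/ C) — C is true.
  7. (~B \/ ~E) — ~E is true.
  8. (A \/ B) — B is true.
  9. (~E \/ F \/ B) — B is true.
  10. (~A \/ ~D) — ~A is true.
  11. (C \/ E) — C is true.
  12. (~D \/ ~C \/ ~E) — ~E is true.
  13. (~C \/ B) — B is true.
  14. (B \/ ~A) — B is true.
  15. (B \/ D \/ ~A) — B is true.
  16. (F \/ ~D \/ ~A) — ~A is true.
  17. (~A \/ D) — D is true.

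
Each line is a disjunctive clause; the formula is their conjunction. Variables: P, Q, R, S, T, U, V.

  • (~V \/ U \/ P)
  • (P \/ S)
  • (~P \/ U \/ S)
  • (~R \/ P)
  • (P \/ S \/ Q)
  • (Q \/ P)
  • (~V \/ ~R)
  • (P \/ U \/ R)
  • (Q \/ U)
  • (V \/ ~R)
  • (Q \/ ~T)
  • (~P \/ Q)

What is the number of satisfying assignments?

16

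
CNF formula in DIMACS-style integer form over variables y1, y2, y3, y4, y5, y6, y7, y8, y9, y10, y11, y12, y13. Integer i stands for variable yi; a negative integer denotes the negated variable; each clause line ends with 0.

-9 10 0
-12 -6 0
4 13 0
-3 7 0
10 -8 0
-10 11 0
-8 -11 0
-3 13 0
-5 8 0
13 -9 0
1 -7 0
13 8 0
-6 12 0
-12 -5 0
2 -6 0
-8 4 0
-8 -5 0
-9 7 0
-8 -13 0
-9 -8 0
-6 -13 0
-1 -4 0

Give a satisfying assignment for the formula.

y1 = 1, y2 = 1, y3 = 1, y4 = 0, y5 = 0, y6 = 0, y7 = 1, y8 = 0, y9 = 0, y10 = 0, y11 = 1, y12 = 0, y13 = 1

Check each clause:
  1. (y10 || !y9) — !y9 is true.
  2. (!y6 || !y12) — !y6 is true.
  3. (y4 || y13) — y13 is true.
  4. (!y3 || y7) — y7 is true.
  5. (!y8 || y10) — !y8 is true.
  6. (y11 || !y10) — y11 is true.
  7. (!y11 || !y8) — !y8 is true.
  8. (y13 || !y3) — y13 is true.
  9. (y8 || !y5) — !y5 is true.
  10. (!y9 || y13) — y13 is true.
  11. (!y7 || y1) — y1 is true.
  12. (y8 || y13) — y13 is true.
  13. (y12 || !y6) — !y6 is true.
  14. (!y12 || !y5) — !y5 is true.
  15. (!y6 || y2) — y2 is true.
  16. (!y8 || y4) — !y8 is true.
  17. (!y5 || !y8) — !y8 is true.
  18. (y7 || !y9) — !y9 is true.
  19. (!y13 || !y8) — !y8 is true.
  20. (!y9 || !y8) — !y8 is true.
  21. (!y13 || !y6) — !y6 is true.
  22. (!y1 || !y4) — !y4 is true.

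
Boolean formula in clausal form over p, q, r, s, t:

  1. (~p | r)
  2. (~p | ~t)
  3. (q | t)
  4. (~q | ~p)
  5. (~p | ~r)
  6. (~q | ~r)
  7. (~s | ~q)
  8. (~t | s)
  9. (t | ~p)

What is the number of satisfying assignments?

Satisfying assignments:
  p=0 q=0 r=0 s=1 t=1
  p=0 q=0 r=1 s=1 t=1
  p=0 q=1 r=0 s=0 t=0
Count: 3.

3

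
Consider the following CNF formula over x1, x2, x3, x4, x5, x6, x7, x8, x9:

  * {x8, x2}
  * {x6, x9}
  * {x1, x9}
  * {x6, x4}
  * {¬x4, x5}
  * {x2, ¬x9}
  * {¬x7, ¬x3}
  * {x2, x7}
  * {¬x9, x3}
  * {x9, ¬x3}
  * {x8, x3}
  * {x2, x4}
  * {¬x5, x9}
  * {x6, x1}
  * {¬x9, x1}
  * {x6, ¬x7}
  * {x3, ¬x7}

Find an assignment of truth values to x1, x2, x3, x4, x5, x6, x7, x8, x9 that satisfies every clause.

x1 = 1, x2 = 1, x3 = 1, x4 = 0, x5 = 0, x6 = 1, x7 = 0, x8 = 1, x9 = 1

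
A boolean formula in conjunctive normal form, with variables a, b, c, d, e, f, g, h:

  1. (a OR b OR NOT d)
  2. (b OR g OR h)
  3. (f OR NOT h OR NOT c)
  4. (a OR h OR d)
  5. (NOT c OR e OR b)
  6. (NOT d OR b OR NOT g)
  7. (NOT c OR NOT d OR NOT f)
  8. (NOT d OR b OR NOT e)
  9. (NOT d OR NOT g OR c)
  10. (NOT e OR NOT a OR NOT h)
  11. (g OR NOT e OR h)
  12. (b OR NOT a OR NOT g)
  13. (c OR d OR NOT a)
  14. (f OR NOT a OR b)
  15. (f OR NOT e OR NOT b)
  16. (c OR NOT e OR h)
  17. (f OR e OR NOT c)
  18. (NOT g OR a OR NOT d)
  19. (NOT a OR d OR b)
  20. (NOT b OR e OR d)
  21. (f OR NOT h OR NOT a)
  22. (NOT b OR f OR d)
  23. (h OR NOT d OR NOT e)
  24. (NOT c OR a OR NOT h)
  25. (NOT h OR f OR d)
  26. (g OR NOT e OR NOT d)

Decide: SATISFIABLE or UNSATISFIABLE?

Try a = False.
The remaining clauses are satisfied by b = True, c = False, d = False, e = True, f = True, g = True, h = True.
Every clause has at least one true literal under this assignment.
So a=0, b=1, c=0, d=0, e=1, f=1, g=1, h=1 is a satisfying assignment.

SATISFIABLE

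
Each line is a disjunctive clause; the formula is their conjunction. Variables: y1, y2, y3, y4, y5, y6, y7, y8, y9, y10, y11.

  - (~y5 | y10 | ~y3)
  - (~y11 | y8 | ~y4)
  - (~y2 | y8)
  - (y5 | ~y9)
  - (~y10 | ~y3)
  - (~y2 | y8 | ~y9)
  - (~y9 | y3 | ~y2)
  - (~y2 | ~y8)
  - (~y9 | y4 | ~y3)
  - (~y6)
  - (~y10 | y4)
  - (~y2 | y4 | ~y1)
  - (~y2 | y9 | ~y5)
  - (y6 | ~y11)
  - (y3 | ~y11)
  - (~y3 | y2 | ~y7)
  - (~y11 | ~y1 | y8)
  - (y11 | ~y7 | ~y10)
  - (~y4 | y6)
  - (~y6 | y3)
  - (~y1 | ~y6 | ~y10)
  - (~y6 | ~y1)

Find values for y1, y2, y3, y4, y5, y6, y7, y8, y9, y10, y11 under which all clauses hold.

y1 = T  y2 = F  y3 = T  y4 = F  y5 = F  y6 = F  y7 = F  y8 = T  y9 = F  y10 = F  y11 = F

Unit propagation: (~y6) forces y6 = False.
Unit propagation: (~y11) forces y11 = False.
Unit propagation: (~y4) forces y4 = False.
Unit propagation: (~y10) forces y10 = False.
Pure literal: y7 appears only negated; assign y7 = False.
Branch on y1: take y1 = True.
  then y2 is forced to False.
Set y3 = True and propagate.
  then y5 is forced to False.
  then y9 is forced to False.
y8 is now unconstrained; take y8 = True.
Check each clause:
  1. (~y3 | ~y5 | y10) — ~y5 is true.
  2. (y8 | ~y4 | ~y11) — y8 is true.
  3. (y8 | ~y2) — y8 is true.
  4. (~y9 | y5) — ~y9 is true.
  5. (~y10 | ~y3) — ~y10 is true.
  6. (~y9 | ~y2 | y8) — y8 is true.
  7. (y3 | ~y9 | ~y2) — y3 is true.
  8. (~y8 | ~y2) — ~y2 is true.
  9. (~y3 | ~y9 | y4) — ~y9 is true.
  10. (~y6) — ~y6 is true.
  11. (~y10 | y4) — ~y10 is true.
  12. (~y1 | ~y2 | y4) — ~y2 is true.
  13. (~y2 | ~y5 | y9) — ~y5 is true.
  14. (~y11 | y6) — ~y11 is true.
  15. (~y11 | y3) — y3 is true.
  16. (y2 | ~y3 | ~y7) — ~y7 is true.
  17. (y8 | ~y1 | ~y11) — y8 is true.
  18. (y11 | ~y7 | ~y10) — ~y7 is true.
  19. (y6 | ~y4) — ~y4 is true.
  20. (~y6 | y3) — ~y6 is true.
  21. (~y1 | ~y10 | ~y6) — ~y6 is true.
  22. (~y1 | ~y6) — ~y6 is true.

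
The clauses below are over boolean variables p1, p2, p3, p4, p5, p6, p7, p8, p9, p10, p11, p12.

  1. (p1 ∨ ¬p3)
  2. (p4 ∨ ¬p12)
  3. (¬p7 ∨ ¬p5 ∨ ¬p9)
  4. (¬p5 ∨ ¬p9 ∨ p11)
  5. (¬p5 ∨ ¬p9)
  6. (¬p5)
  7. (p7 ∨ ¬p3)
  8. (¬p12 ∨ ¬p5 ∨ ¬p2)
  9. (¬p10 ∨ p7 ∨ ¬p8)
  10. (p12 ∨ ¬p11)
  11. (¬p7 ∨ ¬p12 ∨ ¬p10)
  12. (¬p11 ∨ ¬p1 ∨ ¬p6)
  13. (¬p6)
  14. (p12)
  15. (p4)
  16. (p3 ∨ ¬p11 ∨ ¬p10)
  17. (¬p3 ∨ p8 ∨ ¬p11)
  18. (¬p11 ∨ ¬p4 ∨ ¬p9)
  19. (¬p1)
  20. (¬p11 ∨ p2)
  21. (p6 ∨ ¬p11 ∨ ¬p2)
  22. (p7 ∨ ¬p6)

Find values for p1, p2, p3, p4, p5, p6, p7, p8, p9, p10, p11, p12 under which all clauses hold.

Unit propagation: (¬p5) forces p5 = False.
(¬p6) is a unit clause, so p6 = False.
The clause (p12) is unit: p12 must be True.
The clause (p4) is unit: p4 must be True.
The clause (¬p1) is unit: p1 must be False.
(¬p3) is a unit clause, so p3 = False.
p8 occurs only negated in the remaining clauses — set p8 = False.
Pure literal: p9 appears only negated; assign p9 = False.
Try p2 = True.
  then p11 is forced to False.
Try p7 = True.
  then p10 is forced to False.
Every clause has at least one true literal under this assignment.

p1 = F, p2 = T, p3 = F, p4 = T, p5 = F, p6 = F, p7 = T, p8 = F, p9 = F, p10 = F, p11 = F, p12 = T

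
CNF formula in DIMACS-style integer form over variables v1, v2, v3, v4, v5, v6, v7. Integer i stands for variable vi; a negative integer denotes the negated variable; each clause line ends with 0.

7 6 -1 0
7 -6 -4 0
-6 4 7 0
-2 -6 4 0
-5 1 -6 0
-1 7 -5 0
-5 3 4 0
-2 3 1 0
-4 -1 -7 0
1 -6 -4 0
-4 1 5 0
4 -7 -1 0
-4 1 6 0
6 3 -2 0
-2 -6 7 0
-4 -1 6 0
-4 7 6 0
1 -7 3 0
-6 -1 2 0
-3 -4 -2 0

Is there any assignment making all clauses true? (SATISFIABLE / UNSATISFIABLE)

SATISFIABLE

Branch on v1: take v1 = False.
Branch on v2: take v2 = True.
  then v3 is forced to True.
  then v4 is forced to False.
  then v6 is forced to False.
v5, v7 are now unconstrained; take v5 = True, v7 = False.
So v1 = F, v2 = T, v3 = T, v4 = F, v5 = T, v6 = F, v7 = F is a satisfying assignment.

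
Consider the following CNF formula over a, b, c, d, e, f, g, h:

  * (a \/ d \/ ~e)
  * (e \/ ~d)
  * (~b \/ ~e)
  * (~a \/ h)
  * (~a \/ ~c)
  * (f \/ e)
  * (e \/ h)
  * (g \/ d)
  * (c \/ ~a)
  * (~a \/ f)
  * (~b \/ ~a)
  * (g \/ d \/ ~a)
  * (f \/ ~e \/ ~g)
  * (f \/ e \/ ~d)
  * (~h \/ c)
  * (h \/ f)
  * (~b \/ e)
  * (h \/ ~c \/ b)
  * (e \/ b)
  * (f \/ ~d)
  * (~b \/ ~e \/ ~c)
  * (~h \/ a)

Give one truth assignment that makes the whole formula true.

a = False  b = False  c = False  d = True  e = True  f = True  g = False  h = False

Check each clause:
  1. (~e \/ d \/ a) — d is true.
  2. (e \/ ~d) — e is true.
  3. (~b \/ ~e) — ~b is true.
  4. (h \/ ~a) — ~a is true.
  5. (~c \/ ~a) — ~c is true.
  6. (f \/ e) — e is true.
  7. (h \/ e) — e is true.
  8. (d \/ g) — d is true.
  9. (~a \/ c) — ~a is true.
  10. (f \/ ~a) — f is true.
  11. (~b \/ ~a) — ~a is true.
  12. (d \/ ~a \/ g) — d is true.
  13. (~e \/ ~g \/ f) — ~g is true.
  14. (e \/ ~d \/ f) — e is true.
  15. (~h \/ c) — ~h is true.
  16. (h \/ f) — f is true.
  17. (~b \/ e) — e is true.
  18. (~c \/ h \/ b) — ~c is true.
  19. (b \/ e) — e is true.
  20. (f \/ ~d) — f is true.
  21. (~c \/ ~e \/ ~b) — ~c is true.
  22. (~h \/ a) — ~h is true.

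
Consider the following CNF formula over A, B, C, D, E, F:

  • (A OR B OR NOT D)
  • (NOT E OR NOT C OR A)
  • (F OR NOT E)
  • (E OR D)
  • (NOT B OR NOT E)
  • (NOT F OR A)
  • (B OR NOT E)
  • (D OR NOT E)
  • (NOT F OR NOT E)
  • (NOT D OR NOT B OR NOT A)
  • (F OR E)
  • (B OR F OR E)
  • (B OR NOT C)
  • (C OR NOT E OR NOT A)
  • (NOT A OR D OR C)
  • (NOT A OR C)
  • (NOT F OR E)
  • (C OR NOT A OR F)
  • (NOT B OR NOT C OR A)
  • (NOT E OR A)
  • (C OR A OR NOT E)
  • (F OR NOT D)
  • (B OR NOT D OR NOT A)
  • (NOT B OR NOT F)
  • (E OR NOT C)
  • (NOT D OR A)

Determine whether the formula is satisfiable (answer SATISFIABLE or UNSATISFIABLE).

E = True:
  propagation gives F=True; an empty clause results — contradiction.
E = False:
  propagation gives D=True, F=True; an empty clause results — contradiction.
Every branch closes, so no satisfying assignment exists.

UNSATISFIABLE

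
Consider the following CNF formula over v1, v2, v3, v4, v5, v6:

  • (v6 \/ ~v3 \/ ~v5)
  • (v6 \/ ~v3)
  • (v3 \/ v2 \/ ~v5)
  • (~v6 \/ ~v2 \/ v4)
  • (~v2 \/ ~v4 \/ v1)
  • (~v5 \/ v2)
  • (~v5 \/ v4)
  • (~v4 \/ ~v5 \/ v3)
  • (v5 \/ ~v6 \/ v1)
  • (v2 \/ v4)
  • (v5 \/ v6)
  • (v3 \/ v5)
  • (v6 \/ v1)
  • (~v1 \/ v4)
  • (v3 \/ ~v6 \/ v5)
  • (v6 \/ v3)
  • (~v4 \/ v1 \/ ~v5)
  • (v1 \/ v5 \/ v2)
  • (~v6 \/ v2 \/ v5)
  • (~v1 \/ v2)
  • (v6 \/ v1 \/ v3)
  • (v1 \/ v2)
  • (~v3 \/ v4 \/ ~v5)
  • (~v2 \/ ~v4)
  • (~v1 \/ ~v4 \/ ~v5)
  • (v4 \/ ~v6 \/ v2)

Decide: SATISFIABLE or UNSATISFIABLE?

v5 = True:
  propagation gives v2=True, v4=True; an empty clause results — contradiction.
v5 = False:
  propagation gives v6=True, v1=True, v3=True, v4=True; an empty clause results — contradiction.
Every branch closes, so no satisfying assignment exists.

UNSATISFIABLE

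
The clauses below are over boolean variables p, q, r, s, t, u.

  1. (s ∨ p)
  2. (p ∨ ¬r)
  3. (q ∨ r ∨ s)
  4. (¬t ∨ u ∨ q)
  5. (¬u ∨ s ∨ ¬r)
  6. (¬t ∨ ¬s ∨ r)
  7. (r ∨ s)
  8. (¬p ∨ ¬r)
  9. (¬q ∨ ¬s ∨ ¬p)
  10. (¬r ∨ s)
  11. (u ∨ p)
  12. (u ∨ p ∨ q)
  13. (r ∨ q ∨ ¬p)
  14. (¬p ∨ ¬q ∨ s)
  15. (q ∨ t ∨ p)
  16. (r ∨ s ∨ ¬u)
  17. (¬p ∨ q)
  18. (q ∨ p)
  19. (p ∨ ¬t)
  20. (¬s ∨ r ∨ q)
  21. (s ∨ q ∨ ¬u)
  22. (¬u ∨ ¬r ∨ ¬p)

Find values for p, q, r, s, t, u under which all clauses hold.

p=False, q=True, r=False, s=True, t=False, u=True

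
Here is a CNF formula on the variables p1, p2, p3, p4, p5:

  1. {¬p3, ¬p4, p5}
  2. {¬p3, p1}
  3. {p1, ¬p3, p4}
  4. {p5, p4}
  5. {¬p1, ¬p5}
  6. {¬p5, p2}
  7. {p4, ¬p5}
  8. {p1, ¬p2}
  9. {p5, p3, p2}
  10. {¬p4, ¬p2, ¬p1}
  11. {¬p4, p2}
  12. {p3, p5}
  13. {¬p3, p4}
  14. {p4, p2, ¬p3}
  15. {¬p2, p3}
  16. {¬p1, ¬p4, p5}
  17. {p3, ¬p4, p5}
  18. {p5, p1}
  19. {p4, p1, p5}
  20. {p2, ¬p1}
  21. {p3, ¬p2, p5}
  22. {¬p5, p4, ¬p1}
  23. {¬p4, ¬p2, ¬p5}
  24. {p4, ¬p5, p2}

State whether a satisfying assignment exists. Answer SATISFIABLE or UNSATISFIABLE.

p5 = True:
  propagation gives p1=False, p3=False, p2=True; an empty clause results — contradiction.
p5 = False:
  propagation gives p4=True, p3=False; an empty clause results — contradiction.
Every branch closes, so no satisfying assignment exists.

UNSATISFIABLE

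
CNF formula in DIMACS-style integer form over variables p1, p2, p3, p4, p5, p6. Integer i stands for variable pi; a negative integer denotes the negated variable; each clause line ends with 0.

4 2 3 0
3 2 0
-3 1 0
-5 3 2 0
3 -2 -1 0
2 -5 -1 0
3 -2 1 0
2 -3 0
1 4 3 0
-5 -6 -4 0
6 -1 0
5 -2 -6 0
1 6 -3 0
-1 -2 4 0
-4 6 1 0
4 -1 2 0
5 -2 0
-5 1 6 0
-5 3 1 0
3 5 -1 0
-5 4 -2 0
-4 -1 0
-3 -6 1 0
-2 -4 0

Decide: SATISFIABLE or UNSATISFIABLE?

p1 = True:
  propagation gives p6=True, p4=False, p2=False; an empty clause results — contradiction.
p1 = False:
  propagation gives p3=False, p2=True; an empty clause results — contradiction.
Every branch closes, so no satisfying assignment exists.

UNSATISFIABLE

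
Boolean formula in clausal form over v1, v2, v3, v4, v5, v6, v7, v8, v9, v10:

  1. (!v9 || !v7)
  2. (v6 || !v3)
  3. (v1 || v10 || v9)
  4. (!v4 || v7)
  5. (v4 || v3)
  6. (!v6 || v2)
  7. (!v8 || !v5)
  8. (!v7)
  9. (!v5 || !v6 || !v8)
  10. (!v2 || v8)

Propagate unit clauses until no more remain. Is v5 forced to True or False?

Unit clause (!v7) sets v7 = False.
(!v4 || v7) with v7 = False leaves only !v4, so v4 = False.
(v3 || v4): since v4 = False, the clause reduces to (v3). v3 = True.
(v6 || !v3): since v3 = True, the clause reduces to (v6). v6 = True.
In (!v6 || v2), !v6 is now false; v2 must hold, so v2 = True.
In (v8 || !v2), !v2 is now false; v8 must hold, so v8 = True.
(!v8 || !v5) with v8 = True leaves only !v5, so v5 = False.

False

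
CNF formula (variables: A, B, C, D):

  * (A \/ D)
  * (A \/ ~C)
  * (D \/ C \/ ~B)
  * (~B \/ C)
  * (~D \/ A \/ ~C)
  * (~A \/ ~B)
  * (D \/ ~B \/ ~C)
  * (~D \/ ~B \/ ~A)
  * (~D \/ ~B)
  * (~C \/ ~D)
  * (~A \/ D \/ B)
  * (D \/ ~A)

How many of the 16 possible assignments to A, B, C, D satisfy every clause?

The models are:
  A=F B=F C=F D=T
  A=T B=F C=F D=T
Count: 2.

2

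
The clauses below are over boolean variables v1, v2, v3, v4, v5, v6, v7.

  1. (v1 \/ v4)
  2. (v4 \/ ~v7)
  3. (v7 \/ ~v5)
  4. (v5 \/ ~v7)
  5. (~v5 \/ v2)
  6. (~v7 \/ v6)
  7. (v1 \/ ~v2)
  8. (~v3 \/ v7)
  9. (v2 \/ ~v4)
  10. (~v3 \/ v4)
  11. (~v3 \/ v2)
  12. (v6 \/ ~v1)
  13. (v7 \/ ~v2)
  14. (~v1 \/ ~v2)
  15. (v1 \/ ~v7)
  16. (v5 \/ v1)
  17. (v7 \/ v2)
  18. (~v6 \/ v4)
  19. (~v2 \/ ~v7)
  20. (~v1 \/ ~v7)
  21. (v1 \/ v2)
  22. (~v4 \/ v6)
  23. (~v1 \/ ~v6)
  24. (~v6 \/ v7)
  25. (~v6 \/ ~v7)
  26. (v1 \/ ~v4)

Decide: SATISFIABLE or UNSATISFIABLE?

UNSATISFIABLE

v7 = True:
  propagation gives v4=True, v5=True, v2=True; an empty clause results — contradiction.
v7 = False:
  propagation gives v5=False, v3=False, v2=False; an empty clause results — contradiction.
Every branch closes, so no satisfying assignment exists.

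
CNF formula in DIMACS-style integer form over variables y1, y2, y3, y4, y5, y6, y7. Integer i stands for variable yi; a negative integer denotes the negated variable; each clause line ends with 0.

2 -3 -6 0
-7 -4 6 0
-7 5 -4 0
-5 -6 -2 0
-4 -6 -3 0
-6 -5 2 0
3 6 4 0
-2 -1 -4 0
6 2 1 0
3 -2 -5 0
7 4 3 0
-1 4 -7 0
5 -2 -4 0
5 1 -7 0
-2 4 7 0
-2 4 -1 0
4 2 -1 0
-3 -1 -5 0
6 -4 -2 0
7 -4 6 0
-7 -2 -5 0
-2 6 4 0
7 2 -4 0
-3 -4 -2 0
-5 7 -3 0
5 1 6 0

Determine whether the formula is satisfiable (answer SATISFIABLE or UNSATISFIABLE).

UNSATISFIABLE

y4 = True:
  y2 = True:
    propagation gives y1=False, y5=True, y6=False; an empty clause results — contradiction.
  y2 = False:
    propagation gives y7=True, y6=True, y3=False, y5=True; an empty clause results — contradiction.
y4 = False:
  y2 = True:
    propagation gives y7=True, y1=False, y5=True; an empty clause results — contradiction.
  y2 = False:
    propagation gives y1=False, y6=True, y3=False, y5=False; an empty clause results — contradiction.
Every branch closes, so no satisfying assignment exists.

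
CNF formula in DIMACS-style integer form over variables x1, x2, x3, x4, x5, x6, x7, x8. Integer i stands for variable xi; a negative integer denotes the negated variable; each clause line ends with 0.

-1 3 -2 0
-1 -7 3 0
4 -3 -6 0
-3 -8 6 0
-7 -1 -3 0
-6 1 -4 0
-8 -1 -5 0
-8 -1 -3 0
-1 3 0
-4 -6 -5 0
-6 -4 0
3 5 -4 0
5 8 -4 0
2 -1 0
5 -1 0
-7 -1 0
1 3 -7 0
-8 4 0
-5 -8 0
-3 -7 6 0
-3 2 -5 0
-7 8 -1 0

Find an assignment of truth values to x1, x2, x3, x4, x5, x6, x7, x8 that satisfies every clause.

Pure literal: x7 appears only negated; assign x7 = False.
Branch on x1: take x1 = True.
  then x3 is forced to True.
  then x8 is forced to False.
  then x2 is forced to True.
  then x5 is forced to True.
Set x4 = False and propagate.
  then x6 is forced to False.
Check each clause:
  1. (!x2 || x3 || !x1) — x3 is true.
  2. (!x7 || !x1 || x3) — !x7 is true.
  3. (x4 || !x6 || !x3) — !x6 is true.
  4. (x6 || !x3 || !x8) — !x8 is true.
  5. (!x1 || !x3 || !x7) — !x7 is true.
  6. (x1 || !x6 || !x4) — x1 is true.
  7. (!x5 || !x8 || !x1) — !x8 is true.
  8. (!x8 || !x3 || !x1) — !x8 is true.
  9. (!x1 || x3) — x3 is true.
  10. (!x6 || !x4 || !x5) — !x6 is true.
  11. (!x6 || !x4) — !x6 is true.
  12. (!x4 || x5 || x3) — x3 is true.
  13. (x5 || !x4 || x8) — !x4 is true.
  14. (x2 || !x1) — x2 is true.
  15. (!x1 || x5) — x5 is true.
  16. (!x7 || !x1) — !x7 is true.
  17. (x3 || x1 || !x7) — !x7 is true.
  18. (!x8 || x4) — !x8 is true.
  19. (!x5 || !x8) — !x8 is true.
  20. (x6 || !x7 || !x3) — !x7 is true.
  21. (!x3 || !x5 || x2) — x2 is true.
  22. (!x7 || !x1 || x8) — !x7 is true.

x1=T, x2=T, x3=T, x4=F, x5=T, x6=F, x7=F, x8=F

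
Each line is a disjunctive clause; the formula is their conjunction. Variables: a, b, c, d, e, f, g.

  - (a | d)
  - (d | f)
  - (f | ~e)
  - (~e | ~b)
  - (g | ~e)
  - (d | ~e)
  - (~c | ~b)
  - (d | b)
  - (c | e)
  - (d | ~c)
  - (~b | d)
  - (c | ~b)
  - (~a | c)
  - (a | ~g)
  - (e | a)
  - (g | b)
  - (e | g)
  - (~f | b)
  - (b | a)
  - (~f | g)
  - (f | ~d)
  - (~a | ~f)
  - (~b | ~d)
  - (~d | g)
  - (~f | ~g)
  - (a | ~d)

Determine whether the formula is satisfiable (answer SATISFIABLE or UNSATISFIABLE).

d = True:
  propagation gives f=True, b=True; an empty clause results — contradiction.
d = False:
  propagation gives a=True, f=True; an empty clause results — contradiction.
Every branch closes, so no satisfying assignment exists.

UNSATISFIABLE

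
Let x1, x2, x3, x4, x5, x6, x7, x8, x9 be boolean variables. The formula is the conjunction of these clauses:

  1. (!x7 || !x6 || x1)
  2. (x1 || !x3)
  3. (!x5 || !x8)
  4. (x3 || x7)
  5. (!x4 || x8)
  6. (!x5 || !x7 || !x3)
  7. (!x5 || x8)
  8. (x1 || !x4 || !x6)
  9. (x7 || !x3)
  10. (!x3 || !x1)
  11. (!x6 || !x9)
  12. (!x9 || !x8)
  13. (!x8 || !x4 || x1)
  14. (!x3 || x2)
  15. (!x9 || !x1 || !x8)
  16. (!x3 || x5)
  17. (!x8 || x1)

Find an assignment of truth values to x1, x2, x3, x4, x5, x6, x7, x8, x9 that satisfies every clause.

x1=1, x2=1, x3=0, x4=1, x5=0, x6=1, x7=1, x8=1, x9=0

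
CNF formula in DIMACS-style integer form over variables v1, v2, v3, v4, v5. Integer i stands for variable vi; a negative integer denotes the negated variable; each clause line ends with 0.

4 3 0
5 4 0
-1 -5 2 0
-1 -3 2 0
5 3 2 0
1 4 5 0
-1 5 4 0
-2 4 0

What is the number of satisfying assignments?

12

Split on v4, then v5.
  v4=1, v5=1: v3 free; 3 ways for (v1,v2) × 2^1 = 6.
  v4=1, v5=0: 5 of the 8 assignments to (v1,v2,v3) work.
  v4=0, v5=1: remaining (v1,v2,v3) ∈ {(0,0,1)} — 1.
  v4=0, v5=0: a clause becomes empty — 0.
Total: 6 + 5 + 1 + 0 = 12.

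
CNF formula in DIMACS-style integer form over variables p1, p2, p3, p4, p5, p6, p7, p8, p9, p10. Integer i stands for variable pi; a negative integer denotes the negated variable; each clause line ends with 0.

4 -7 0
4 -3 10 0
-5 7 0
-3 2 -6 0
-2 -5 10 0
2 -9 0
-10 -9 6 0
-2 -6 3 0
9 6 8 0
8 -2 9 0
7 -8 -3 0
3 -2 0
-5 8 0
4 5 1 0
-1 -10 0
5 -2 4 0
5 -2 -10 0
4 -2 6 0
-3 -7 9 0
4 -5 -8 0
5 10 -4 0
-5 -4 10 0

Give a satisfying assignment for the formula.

p1=F  p2=F  p3=F  p4=T  p5=F  p6=T  p7=F  p8=F  p9=F  p10=T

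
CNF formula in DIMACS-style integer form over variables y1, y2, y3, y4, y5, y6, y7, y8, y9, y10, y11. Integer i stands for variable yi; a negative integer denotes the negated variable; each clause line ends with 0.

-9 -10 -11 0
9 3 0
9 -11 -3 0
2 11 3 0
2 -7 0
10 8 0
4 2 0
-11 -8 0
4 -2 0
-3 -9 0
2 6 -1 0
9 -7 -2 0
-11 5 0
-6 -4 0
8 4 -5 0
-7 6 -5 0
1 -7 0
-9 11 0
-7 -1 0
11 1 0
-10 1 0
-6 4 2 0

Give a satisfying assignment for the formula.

y1=True, y2=True, y3=True, y4=True, y5=True, y6=False, y7=False, y8=False, y9=False, y10=True, y11=False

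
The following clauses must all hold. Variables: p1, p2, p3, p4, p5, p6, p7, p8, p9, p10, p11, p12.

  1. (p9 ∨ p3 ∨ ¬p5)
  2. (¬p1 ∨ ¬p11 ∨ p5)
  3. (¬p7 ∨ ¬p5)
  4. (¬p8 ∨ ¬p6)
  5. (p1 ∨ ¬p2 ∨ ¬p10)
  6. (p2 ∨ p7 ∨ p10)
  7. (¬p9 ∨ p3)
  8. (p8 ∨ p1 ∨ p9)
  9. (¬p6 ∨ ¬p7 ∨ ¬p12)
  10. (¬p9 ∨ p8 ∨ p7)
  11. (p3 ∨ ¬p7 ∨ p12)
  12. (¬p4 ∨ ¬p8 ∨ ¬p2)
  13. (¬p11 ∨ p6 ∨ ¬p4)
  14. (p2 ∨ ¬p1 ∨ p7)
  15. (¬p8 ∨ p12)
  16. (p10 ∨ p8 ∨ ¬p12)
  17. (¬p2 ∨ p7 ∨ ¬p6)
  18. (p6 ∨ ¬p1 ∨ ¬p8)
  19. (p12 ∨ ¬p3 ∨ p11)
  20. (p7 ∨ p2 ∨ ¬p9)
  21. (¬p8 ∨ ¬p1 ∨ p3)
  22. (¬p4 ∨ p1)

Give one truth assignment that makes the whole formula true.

p1=False, p2=False, p3=False, p4=False, p5=False, p6=False, p7=True, p8=True, p9=False, p10=True, p11=False, p12=True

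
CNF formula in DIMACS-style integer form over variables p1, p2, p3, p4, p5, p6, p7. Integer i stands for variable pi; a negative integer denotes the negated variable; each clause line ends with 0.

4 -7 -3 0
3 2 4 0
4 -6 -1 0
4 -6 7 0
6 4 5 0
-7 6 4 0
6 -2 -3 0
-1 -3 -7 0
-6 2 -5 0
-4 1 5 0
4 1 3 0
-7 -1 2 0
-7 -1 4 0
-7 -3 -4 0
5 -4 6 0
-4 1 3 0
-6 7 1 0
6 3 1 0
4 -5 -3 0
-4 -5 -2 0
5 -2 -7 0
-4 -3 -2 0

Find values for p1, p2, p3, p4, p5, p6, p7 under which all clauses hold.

p1 = True  p2 = False  p3 = False  p4 = True  p5 = True  p6 = False  p7 = False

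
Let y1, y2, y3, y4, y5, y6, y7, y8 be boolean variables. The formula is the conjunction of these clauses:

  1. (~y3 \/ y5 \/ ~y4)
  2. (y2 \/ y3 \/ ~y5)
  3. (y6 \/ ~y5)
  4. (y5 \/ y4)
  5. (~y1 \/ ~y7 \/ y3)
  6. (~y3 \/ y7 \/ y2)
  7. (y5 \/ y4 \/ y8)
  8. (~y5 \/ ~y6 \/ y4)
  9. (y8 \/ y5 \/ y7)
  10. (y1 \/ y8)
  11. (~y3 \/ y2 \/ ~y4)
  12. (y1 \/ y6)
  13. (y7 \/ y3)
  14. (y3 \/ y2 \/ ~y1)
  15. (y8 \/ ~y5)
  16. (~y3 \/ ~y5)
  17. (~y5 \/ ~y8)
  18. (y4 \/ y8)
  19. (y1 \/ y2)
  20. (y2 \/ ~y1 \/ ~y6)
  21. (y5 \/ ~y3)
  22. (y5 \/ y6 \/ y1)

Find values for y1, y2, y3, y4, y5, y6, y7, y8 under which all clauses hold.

y2 occurs only positively in the remaining clauses — set y2 = True.
Set y1 = False and propagate.
  then y8 is forced to True.
  then y6 is forced to True.
  then y5 is forced to False.
  then y4 is forced to True.
  then y3 is forced to False.
  then y7 is forced to True.
Check each clause:
  1. (y5 \/ ~y4 \/ ~y3) — ~y3 is true.
  2. (y3 \/ ~y5 \/ y2) — y2 is true.
  3. (~y5 \/ y6) — ~y5 is true.
  4. (y4 \/ y5) — y4 is true.
  5. (~y1 \/ y3 \/ ~y7) — ~y1 is true.
  6. (~y3 \/ y2 \/ y7) — y2 is true.
  7. (y8 \/ y4 \/ y5) — y8 is true.
  8. (y4 \/ ~y5 \/ ~y6) — ~y5 is true.
  9. (y7 \/ y5 \/ y8) — y8 is true.
  10. (y8 \/ y1) — y8 is true.
  11. (~y4 \/ ~y3 \/ y2) — y2 is true.
  12. (y6 \/ y1) — y6 is true.
  13. (y7 \/ y3) — y7 is true.
  14. (~y1 \/ y2 \/ y3) — y2 is true.
  15. (y8 \/ ~y5) — y8 is true.
  16. (~y5 \/ ~y3) — ~y5 is true.
  17. (~y8 \/ ~y5) — ~y5 is true.
  18. (y8 \/ y4) — y8 is true.
  19. (y1 \/ y2) — y2 is true.
  20. (~y1 \/ ~y6 \/ y2) — y2 is true.
  21. (y5 \/ ~y3) — ~y3 is true.
  22. (y1 \/ y6 \/ y5) — y6 is true.

y1=False, y2=True, y3=False, y4=True, y5=False, y6=True, y7=True, y8=True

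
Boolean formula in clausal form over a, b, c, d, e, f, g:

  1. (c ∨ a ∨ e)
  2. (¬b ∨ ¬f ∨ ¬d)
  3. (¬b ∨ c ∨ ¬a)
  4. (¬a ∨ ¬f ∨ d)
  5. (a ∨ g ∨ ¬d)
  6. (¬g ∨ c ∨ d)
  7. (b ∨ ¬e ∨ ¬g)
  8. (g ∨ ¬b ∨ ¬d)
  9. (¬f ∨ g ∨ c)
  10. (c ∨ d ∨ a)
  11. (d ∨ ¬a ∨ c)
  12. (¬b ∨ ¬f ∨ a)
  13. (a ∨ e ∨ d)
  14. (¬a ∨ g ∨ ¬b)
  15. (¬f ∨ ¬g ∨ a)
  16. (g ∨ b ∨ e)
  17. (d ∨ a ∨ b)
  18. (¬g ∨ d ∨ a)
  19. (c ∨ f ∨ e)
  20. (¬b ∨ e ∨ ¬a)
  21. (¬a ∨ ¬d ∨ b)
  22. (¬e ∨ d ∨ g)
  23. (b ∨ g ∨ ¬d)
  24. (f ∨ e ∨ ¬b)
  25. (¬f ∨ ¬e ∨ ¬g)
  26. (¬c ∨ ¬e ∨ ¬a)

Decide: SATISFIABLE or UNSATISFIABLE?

SATISFIABLE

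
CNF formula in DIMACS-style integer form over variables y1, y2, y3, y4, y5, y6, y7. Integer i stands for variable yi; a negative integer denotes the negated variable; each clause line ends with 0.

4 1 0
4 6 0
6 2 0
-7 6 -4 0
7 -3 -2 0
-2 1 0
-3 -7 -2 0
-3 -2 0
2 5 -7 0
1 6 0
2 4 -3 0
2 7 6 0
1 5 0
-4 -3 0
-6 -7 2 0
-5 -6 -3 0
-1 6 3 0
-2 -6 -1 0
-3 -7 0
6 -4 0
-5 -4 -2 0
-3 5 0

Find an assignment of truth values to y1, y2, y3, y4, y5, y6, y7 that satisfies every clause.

y1=1, y2=0, y3=0, y4=1, y5=0, y6=1, y7=0

Check each clause:
  1. (y1 ∨ y4) — y1 is true.
  2. (y6 ∨ y4) — y4 is true.
  3. (y2 ∨ y6) — y6 is true.
  4. (y6 ∨ ¬y7 ∨ ¬y4) — ¬y7 is true.
  5. (¬y3 ∨ y7 ∨ ¬y2) — ¬y3 is true.
  6. (y1 ∨ ¬y2) — y1 is true.
  7. (¬y3 ∨ ¬y2 ∨ ¬y7) — ¬y7 is true.
  8. (¬y3 ∨ ¬y2) — ¬y3 is true.
  9. (y5 ∨ ¬y7 ∨ y2) — ¬y7 is true.
  10. (y6 ∨ y1) — y1 is true.
  11. (y4 ∨ ¬y3 ∨ y2) — y4 is true.
  12. (y6 ∨ y2 ∨ y7) — y6 is true.
  13. (y5 ∨ y1) — y1 is true.
  14. (¬y4 ∨ ¬y3) — ¬y3 is true.
  15. (y2 ∨ ¬y7 ∨ ¬y6) — ¬y7 is true.
  16. (¬y3 ∨ ¬y5 ∨ ¬y6) — ¬y5 is true.
  17. (y6 ∨ ¬y1 ∨ y3) — y6 is true.
  18. (¬y2 ∨ ¬y1 ∨ ¬y6) — ¬y2 is true.
  19. (¬y3 ∨ ¬y7) — ¬y7 is true.
  20. (¬y4 ∨ y6) — y6 is true.
  21. (¬y2 ∨ ¬y4 ∨ ¬y5) — ¬y5 is true.
  22. (y5 ∨ ¬y3) — ¬y3 is true.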